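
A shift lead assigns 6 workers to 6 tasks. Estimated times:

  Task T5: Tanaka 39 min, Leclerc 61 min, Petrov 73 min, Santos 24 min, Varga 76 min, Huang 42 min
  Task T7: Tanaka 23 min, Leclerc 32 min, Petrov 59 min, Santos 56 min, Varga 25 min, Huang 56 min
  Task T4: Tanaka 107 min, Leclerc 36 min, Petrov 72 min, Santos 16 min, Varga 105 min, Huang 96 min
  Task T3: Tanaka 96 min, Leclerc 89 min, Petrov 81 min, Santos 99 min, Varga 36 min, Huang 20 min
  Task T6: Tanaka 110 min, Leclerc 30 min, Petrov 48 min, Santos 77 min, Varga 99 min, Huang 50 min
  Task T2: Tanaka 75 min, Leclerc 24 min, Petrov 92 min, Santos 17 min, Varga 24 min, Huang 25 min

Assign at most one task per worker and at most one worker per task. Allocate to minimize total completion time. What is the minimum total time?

Optimal: Tanaka→Task T5 (39 min), Leclerc→Task T2 (24 min), Petrov→Task T6 (48 min), Santos→Task T4 (16 min), Varga→Task T7 (25 min), Huang→Task T3 (20 min) — total 39+24+48+16+25+20 = 172 min.
Column-greedy (each task in turn goes to its cheapest remaining worker) gives 175 min, worse by 3.
Next-best assignment: Tanaka→Task T7, Leclerc→Task T4, Petrov→Task T6, Santos→Task T5, Varga→Task T2, Huang→Task T3 = 175 min.
Swapping Huang↔Leclerc (Huang→Task T2 25 min, Leclerc→Task T3 89 min) adds 70.

Min total: 172 min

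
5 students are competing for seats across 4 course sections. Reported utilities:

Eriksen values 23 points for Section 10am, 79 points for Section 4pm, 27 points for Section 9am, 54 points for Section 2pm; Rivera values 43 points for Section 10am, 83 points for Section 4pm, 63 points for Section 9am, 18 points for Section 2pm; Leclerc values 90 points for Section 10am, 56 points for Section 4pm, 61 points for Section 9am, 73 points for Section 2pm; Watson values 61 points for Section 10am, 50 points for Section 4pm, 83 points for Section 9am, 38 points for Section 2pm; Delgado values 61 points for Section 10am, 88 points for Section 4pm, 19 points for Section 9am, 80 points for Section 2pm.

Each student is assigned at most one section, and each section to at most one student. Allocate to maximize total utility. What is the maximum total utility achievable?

This is a one-to-one assignment (maximum-weight bipartite matching).
Optimal: Leclerc→Section 10am (90 points), Rivera→Section 4pm (83 points), Watson→Section 9am (83 points), Delgado→Section 2pm (80 points) — total 90+83+83+80 = 336 points.
Column-greedy (each section in turn goes to its best remaining student) gives 315 points, worse by 21.
Next-best assignment: Leclerc→Section 10am, Eriksen→Section 4pm, Watson→Section 9am, Delgado→Section 2pm = 332 points.
Swapping Delgado↔Rivera (Delgado→Section 4pm 88 points, Rivera→Section 2pm 18 points) loses 57.

Max total: 336 points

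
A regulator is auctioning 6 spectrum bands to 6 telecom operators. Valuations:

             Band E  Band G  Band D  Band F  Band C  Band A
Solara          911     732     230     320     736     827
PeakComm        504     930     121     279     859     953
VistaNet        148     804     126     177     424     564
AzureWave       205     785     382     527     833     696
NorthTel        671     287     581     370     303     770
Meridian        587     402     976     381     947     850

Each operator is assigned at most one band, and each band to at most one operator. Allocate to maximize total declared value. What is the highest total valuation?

Maximum total: $4847M

Treat this as an assignment problem: match each operator to one band.
Optimal: Solara→Band E ($911M), PeakComm→Band C ($859M), VistaNet→Band G ($804M), AzureWave→Band F ($527M), NorthTel→Band A ($770M), Meridian→Band D ($976M) — total 911+859+804+527+770+976 = $4847M.
Column-greedy (each band in turn goes to its best remaining operator) gives $4538M, worse by 309.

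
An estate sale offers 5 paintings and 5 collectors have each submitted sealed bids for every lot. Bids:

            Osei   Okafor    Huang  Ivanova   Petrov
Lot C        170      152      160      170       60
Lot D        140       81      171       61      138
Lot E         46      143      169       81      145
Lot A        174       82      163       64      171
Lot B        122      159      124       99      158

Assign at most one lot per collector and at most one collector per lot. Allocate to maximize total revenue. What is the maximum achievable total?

This is the linear assignment problem.
Optimal: Osei→Lot A ($174), Okafor→Lot B ($159), Huang→Lot D ($171), Ivanova→Lot C ($170), Petrov→Lot E ($145) — total 174+159+171+170+145 = $819.
Column-greedy (each lot in turn goes to its best remaining collector) gives $667, worse by 152.
Next-best assignment: Osei→Lot A, Okafor→Lot E, Huang→Lot D, Ivanova→Lot C, Petrov→Lot B = $816.
Checked against all permutations: $819 is optimal.

Max total: $819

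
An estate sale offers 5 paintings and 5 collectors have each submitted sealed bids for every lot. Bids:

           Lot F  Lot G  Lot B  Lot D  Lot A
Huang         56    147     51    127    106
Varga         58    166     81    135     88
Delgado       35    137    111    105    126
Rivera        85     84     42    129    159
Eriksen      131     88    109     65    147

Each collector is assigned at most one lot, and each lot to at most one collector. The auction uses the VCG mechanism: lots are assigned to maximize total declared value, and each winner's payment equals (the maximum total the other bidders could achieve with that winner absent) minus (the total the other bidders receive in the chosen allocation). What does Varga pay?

Efficient allocation: Huang→Lot D ($127), Varga→Lot G ($166), Delgado→Lot B ($111), Rivera→Lot A ($159), Eriksen→Lot F ($131); total welfare W = $694.
Varga receives Lot G at value $166, so the others get W − 166 = $528.
Without Varga: best allocation of the remaining 4 bidders over all 5 lots is Huang→Lot D ($127), Delgado→Lot G ($137), Rivera→Lot A ($159), Eriksen→Lot F ($131), total $554.
VCG payment = (others' best without Varga) − (others' welfare with Varga) = 554 − 528 = $26.

Varga pays $26.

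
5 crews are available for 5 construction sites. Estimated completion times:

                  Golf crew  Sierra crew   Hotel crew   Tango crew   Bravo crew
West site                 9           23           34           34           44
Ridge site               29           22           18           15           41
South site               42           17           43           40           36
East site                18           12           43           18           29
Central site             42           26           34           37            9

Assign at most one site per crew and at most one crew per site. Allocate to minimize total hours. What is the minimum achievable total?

Optimal: Golf crew→West site (9 hours), Sierra crew→South site (17 hours), Hotel crew→Ridge site (18 hours), Tango crew→East site (18 hours), Bravo crew→Central site (9 hours) — total 9+17+18+18+9 = 71 hours.
Column-greedy (each site in turn goes to its cheapest remaining crew) gives 104 hours, worse by 33.

Minimum total: 71 hours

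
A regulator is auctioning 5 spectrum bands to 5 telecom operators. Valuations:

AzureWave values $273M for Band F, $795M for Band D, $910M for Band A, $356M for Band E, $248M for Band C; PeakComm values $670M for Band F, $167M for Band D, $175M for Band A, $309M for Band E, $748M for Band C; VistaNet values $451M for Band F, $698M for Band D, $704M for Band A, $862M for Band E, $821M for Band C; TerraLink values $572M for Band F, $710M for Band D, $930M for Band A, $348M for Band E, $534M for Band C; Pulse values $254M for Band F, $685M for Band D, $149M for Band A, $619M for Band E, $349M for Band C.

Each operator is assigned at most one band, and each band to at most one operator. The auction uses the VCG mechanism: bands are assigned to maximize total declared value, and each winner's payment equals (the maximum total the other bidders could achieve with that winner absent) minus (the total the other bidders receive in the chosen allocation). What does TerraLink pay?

TerraLink pays $300M.

Efficient allocation: AzureWave→Band D ($795M), PeakComm→Band F ($670M), VistaNet→Band C ($821M), TerraLink→Band A ($930M), Pulse→Band E ($619M); total welfare W = $3835M.
TerraLink receives Band A at value $930M, so the others get W − 930 = $2905M.
Without TerraLink: best allocation of the remaining 4 bidders over all 5 bands is AzureWave→Band A ($910M), PeakComm→Band C ($748M), VistaNet→Band E ($862M), Pulse→Band D ($685M), total $3205M.
VCG payment = (others' best without TerraLink) − (others' welfare with TerraLink) = 3205 − 2905 = $300M.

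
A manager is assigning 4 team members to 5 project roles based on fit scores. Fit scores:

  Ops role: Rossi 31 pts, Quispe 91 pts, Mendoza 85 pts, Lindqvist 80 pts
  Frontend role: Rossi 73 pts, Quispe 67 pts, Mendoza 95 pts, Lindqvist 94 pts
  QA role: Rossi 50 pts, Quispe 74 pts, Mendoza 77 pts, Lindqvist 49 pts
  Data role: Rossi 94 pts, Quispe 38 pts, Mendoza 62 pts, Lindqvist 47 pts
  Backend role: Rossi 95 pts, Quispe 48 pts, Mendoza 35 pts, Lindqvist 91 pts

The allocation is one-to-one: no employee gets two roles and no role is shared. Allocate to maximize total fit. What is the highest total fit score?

Maximum total: 371 pts

Optimal: Rossi→Data role (94 pts), Quispe→Ops role (91 pts), Mendoza→Frontend role (95 pts), Lindqvist→Backend role (91 pts) — total 94+91+95+91 = 371 pts.
Row-greedy (each employee in turn takes its best remaining role) gives 330 pts, worse by 41.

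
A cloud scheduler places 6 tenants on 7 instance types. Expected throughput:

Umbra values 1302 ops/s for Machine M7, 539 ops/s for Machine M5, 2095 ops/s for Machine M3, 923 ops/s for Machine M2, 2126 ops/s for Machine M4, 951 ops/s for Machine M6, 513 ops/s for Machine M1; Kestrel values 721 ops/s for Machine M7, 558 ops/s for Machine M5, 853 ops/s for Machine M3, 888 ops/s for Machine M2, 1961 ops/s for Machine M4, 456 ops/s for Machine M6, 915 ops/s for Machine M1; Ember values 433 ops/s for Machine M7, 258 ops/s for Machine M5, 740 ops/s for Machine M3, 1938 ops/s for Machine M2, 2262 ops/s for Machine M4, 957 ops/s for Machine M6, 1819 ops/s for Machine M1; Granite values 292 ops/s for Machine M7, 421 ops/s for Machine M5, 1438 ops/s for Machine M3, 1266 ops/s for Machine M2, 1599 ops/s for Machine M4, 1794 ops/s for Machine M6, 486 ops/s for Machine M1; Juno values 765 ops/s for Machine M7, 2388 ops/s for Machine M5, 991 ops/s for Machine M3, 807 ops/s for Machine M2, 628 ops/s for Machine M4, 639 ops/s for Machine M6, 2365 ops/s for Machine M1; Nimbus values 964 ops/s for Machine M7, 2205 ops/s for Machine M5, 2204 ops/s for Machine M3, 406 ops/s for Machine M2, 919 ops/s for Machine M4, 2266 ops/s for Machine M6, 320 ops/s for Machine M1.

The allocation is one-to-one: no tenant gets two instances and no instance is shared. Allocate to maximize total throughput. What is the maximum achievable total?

Optimal: Umbra→Machine M3 (2095 ops/s), Kestrel→Machine M4 (1961 ops/s), Ember→Machine M2 (1938 ops/s), Granite→Machine M6 (1794 ops/s), Juno→Machine M1 (2365 ops/s), Nimbus→Machine M5 (2205 ops/s) — total 2095+1961+1938+1794+2365+2205 = 12358 ops/s.
Next-best assignment: Umbra→Machine M3, Kestrel→Machine M4, Ember→Machine M1, Granite→Machine M2, Juno→Machine M5, Nimbus→Machine M6 = 11795 ops/s.
Swapping Kestrel↔Granite (Kestrel→Machine M6 456 ops/s, Granite→Machine M4 1599 ops/s) loses 1700.
No other one-to-one assignment exceeds 12358 ops/s.

Maximum total: 12358 ops/s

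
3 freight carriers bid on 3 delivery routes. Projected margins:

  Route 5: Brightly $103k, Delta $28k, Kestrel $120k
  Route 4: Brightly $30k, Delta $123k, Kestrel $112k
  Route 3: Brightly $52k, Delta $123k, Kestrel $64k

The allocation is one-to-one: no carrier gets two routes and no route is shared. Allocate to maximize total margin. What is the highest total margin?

Optimal: Brightly→Route 5 ($103k), Delta→Route 3 ($123k), Kestrel→Route 4 ($112k) — total 103+123+112 = $338k.
Row-greedy (each carrier in turn takes its best remaining route) gives $290k, worse by 48.
Next-best assignment: Brightly→Route 3, Delta→Route 4, Kestrel→Route 5 = $295k.
Checked against all permutations: $338k is optimal.

Max total: $338k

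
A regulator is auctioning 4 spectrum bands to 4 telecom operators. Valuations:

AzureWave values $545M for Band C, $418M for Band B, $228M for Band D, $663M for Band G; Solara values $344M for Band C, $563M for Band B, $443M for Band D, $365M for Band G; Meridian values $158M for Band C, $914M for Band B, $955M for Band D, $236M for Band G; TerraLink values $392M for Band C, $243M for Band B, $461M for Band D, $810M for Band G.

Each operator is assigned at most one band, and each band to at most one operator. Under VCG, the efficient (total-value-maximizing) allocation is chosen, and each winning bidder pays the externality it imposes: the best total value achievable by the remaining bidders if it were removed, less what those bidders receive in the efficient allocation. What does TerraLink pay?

TerraLink pays $118M.

Efficient allocation: AzureWave→Band C ($545M), Solara→Band B ($563M), Meridian→Band D ($955M), TerraLink→Band G ($810M); total welfare W = $2873M.
TerraLink receives Band G at value $810M, so the others get W − 810 = $2063M.
Without TerraLink: best allocation of the remaining 3 bidders over all 4 bands is AzureWave→Band G ($663M), Solara→Band B ($563M), Meridian→Band D ($955M), total $2181M.
VCG payment = (others' best without TerraLink) − (others' welfare with TerraLink) = 2181 − 2063 = $118M.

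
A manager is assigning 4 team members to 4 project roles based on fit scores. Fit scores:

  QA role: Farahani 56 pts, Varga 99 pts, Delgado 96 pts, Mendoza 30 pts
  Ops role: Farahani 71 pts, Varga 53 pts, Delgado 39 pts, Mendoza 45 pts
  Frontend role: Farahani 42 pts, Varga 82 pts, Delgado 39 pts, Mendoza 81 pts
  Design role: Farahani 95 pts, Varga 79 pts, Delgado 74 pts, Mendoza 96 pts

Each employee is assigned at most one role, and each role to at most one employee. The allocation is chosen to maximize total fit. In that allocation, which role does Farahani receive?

Farahani receives Ops role.

Optimal: Farahani→Ops role (71 pts), Varga→Frontend role (82 pts), Delgado→QA role (96 pts), Mendoza→Design role (96 pts) — total 71+82+96+96 = 345 pts.
Column-greedy (each role in turn goes to its best remaining employee) gives 325 pts, worse by 20.
Swapping Mendoza↔Farahani (Mendoza→Ops role 45 pts, Farahani→Design role 95 pts) loses 27.
Every other assignment is strictly worse.
Farahani's own top role is Design role (95 pts), but forcing Farahani→Design role and reassigning the rest optimally gives only 325 pts — worse by 20.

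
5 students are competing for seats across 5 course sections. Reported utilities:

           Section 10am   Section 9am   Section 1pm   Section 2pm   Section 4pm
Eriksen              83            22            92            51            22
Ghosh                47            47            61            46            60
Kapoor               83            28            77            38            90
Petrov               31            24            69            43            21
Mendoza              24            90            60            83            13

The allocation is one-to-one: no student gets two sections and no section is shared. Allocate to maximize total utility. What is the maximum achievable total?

Optimal: Eriksen→Section 10am (83 points), Ghosh→Section 2pm (46 points), Kapoor→Section 4pm (90 points), Petrov→Section 1pm (69 points), Mendoza→Section 9am (90 points) — total 83+46+90+69+90 = 378 points.
Row-greedy (each student in turn takes its best remaining section) gives 368 points, worse by 10.

Maximum total: 378 points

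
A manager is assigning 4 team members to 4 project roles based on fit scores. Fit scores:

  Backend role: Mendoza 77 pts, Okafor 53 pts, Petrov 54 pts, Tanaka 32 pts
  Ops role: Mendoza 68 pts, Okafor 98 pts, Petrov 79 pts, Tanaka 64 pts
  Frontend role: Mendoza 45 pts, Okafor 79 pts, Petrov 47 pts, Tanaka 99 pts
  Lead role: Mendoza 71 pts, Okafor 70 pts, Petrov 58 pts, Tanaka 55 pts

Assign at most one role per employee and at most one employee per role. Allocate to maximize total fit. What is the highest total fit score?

Maximum total: 332 pts

Optimal: Mendoza→Backend role (77 pts), Okafor→Ops role (98 pts), Petrov→Lead role (58 pts), Tanaka→Frontend role (99 pts) — total 77+98+58+99 = 332 pts.
Next-best assignment: Mendoza→Backend role, Okafor→Lead role, Petrov→Ops role, Tanaka→Frontend role = 325 pts.
No other one-to-one assignment exceeds 332 pts.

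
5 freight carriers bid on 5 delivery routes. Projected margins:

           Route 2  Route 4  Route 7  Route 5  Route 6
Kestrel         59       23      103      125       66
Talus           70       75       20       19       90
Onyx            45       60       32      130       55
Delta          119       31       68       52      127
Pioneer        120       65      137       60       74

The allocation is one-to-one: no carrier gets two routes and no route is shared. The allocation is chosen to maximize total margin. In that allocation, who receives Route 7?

Optimal: Kestrel→Route 7 ($103k), Talus→Route 4 ($75k), Onyx→Route 5 ($130k), Delta→Route 6 ($127k), Pioneer→Route 2 ($120k) — total 103+75+130+127+120 = $555k.
Next-best assignment: Kestrel→Route 5, Talus→Route 6, Onyx→Route 4, Delta→Route 2, Pioneer→Route 7 = $531k.
Kestrel's own top route is Route 5 ($125k), but forcing Kestrel→Route 5 and reassigning the rest optimally gives only $531k — worse by 24.

Kestrel receives Route 7.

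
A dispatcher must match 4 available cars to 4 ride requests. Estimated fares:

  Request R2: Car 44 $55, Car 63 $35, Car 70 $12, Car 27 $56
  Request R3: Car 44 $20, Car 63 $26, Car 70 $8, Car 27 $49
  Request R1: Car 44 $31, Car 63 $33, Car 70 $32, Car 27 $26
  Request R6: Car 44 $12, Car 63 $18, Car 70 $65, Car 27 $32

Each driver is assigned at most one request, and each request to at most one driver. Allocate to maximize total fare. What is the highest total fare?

This is the linear assignment problem.
Optimal: Car 44→Request R2 ($55), Car 63→Request R1 ($33), Car 70→Request R6 ($65), Car 27→Request R3 ($49) — total 55+33+65+49 = $202.
Column-greedy (each request in turn goes to its best remaining driver) gives $126, worse by 76.
Swapping Car 63↔Car 44 (Car 63→Request R2 $35, Car 44→Request R1 $31) loses 22.

Maximum total: $202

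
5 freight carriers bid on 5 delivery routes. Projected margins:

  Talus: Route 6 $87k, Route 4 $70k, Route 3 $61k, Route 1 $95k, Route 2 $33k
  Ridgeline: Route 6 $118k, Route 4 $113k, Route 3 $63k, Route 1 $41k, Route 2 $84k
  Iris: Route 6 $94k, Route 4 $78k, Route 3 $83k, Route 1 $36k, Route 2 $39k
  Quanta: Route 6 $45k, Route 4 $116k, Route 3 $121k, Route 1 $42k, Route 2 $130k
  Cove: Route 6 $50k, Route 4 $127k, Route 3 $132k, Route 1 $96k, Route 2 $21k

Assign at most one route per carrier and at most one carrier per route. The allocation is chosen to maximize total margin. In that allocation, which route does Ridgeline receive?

Optimal: Talus→Route 1 ($95k), Ridgeline→Route 4 ($113k), Iris→Route 6 ($94k), Quanta→Route 2 ($130k), Cove→Route 3 ($132k) — total 95+113+94+130+132 = $564k.
Row-greedy (each carrier in turn takes its best remaining route) gives $553k, worse by 11.
Checked against all permutations: $564k is optimal.
Ridgeline's own top route is Route 6 ($118k), but forcing Ridgeline→Route 6 and reassigning the rest optimally gives only $553k — worse by 11.

Ridgeline receives Route 4.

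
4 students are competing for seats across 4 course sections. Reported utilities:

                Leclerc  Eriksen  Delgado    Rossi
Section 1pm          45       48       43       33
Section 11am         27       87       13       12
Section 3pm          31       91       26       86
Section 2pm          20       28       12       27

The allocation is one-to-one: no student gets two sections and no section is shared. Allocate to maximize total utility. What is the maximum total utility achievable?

Max total: 236 points

This is a one-to-one assignment (maximum-weight bipartite matching).
Optimal: Leclerc→Section 2pm (20 points), Eriksen→Section 11am (87 points), Delgado→Section 1pm (43 points), Rossi→Section 3pm (86 points) — total 20+87+43+86 = 236 points.
Max-entry greedy (repeatedly take the single best remaining cell) gives 176 points, worse by 60.
Next-best assignment: Leclerc→Section 1pm, Eriksen→Section 11am, Delgado→Section 2pm, Rossi→Section 3pm = 230 points.
Swapping Eriksen↔Leclerc (Eriksen→Section 2pm 28 points, Leclerc→Section 11am 27 points) loses 52.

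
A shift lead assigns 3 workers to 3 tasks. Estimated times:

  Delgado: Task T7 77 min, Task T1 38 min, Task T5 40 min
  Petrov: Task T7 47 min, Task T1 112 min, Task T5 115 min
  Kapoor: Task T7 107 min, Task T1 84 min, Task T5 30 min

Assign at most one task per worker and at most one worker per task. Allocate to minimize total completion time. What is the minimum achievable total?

Optimal: Delgado→Task T1 (38 min), Petrov→Task T7 (47 min), Kapoor→Task T5 (30 min) — total 38+47+30 = 115 min.

Min total: 115 min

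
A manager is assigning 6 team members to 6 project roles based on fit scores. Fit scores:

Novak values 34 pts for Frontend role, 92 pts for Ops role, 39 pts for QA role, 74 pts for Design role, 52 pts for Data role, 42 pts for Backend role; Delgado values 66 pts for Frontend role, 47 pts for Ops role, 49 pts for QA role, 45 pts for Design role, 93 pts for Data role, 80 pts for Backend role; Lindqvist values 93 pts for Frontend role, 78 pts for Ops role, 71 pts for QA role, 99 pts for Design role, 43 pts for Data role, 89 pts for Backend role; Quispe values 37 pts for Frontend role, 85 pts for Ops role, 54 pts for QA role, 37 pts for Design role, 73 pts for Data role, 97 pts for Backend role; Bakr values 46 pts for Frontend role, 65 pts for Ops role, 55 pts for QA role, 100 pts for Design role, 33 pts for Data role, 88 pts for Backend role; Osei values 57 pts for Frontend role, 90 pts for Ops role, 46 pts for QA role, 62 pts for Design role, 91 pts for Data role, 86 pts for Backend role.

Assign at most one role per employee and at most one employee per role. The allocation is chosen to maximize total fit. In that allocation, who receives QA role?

Delgado receives QA role.

Optimal: Novak→Ops role (92 pts), Delgado→QA role (49 pts), Lindqvist→Frontend role (93 pts), Quispe→Backend role (97 pts), Bakr→Design role (100 pts), Osei→Data role (91 pts) — total 92+49+93+97+100+91 = 522 pts.
Row-greedy (each employee in turn takes its best remaining role) gives 493 pts, worse by 29.
Next-best assignment: Novak→Ops role, Delgado→Data role, Lindqvist→Frontend role, Quispe→Backend role, Bakr→Design role, Osei→QA role = 521 pts.
Delgado's own top role is Data role (93 pts), but forcing Delgado→Data role and reassigning the rest optimally gives only 521 pts — worse by 1.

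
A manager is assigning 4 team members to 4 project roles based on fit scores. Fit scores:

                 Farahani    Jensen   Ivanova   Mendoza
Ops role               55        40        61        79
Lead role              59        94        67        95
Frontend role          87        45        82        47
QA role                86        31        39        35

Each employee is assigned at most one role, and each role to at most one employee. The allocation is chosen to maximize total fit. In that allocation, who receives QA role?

This is a one-to-one assignment (maximum-weight bipartite matching).
Optimal: Farahani→QA role (86 pts), Jensen→Lead role (94 pts), Ivanova→Frontend role (82 pts), Mendoza→Ops role (79 pts) — total 86+94+82+79 = 341 pts.
Row-greedy (each employee in turn takes its best remaining role) gives 277 pts, worse by 64.
No other one-to-one assignment exceeds 341 pts.
Farahani's own top role is Frontend role (87 pts), but forcing Farahani→Frontend role and reassigning the rest optimally gives only 299 pts — worse by 42.

Farahani receives QA role.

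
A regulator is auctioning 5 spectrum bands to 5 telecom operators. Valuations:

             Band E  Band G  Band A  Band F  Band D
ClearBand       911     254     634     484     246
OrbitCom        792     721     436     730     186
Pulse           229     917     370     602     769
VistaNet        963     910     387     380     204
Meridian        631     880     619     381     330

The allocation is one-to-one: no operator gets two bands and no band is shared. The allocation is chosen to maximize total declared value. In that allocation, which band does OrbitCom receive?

Optimal: ClearBand→Band A ($634M), OrbitCom→Band F ($730M), Pulse→Band D ($769M), VistaNet→Band E ($963M), Meridian→Band G ($880M) — total 634+730+769+963+880 = $3976M.
Row-greedy (each operator in turn takes its best remaining band) gives $3275M, worse by 701.
Checked against all permutations: $3976M is optimal.
OrbitCom's own top band is Band E ($792M), but forcing OrbitCom→Band E and reassigning the rest optimally gives only $3574M — worse by 402.

OrbitCom receives Band F.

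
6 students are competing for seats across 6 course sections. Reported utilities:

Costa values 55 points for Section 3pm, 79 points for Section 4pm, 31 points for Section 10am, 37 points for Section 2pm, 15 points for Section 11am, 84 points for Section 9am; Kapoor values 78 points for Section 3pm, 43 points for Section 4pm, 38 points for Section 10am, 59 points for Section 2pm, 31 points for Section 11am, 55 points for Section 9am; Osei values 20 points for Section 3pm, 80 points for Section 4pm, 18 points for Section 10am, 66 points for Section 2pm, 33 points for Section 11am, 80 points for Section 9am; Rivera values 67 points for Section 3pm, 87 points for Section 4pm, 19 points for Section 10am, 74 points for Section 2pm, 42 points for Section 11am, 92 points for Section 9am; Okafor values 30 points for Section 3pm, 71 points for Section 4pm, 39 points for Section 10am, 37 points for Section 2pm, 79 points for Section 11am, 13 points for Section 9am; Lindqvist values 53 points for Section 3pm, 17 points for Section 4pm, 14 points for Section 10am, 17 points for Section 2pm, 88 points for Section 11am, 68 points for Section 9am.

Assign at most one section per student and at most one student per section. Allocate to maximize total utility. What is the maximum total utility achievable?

This is the linear assignment problem.
Optimal: Costa→Section 9am (84 points), Kapoor→Section 3pm (78 points), Osei→Section 4pm (80 points), Rivera→Section 2pm (74 points), Okafor→Section 10am (39 points), Lindqvist→Section 11am (88 points) — total 84+78+80+74+39+88 = 443 points.
Row-greedy (each student in turn takes its best remaining section) gives 409 points, worse by 34.
Next-best assignment: Costa→Section 4pm, Kapoor→Section 3pm, Osei→Section 2pm, Rivera→Section 9am, Okafor→Section 10am, Lindqvist→Section 11am = 442 points.
Swapping Kapoor↔Rivera (Kapoor→Section 2pm 59 points, Rivera→Section 3pm 67 points) loses 26.

Maximum total: 443 points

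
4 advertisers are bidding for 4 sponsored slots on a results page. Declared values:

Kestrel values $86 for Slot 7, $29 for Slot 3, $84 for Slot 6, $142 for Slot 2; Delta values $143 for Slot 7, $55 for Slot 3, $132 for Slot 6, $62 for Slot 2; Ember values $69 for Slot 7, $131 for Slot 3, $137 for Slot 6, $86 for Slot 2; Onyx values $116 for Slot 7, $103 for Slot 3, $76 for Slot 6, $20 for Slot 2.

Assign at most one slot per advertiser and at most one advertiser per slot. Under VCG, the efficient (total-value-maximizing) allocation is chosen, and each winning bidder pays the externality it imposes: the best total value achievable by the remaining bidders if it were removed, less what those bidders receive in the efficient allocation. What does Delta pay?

Efficient allocation: Kestrel→Slot 2 ($142), Delta→Slot 7 ($143), Ember→Slot 6 ($137), Onyx→Slot 3 ($103); total welfare W = $525.
Delta receives Slot 7 at value $143, so the others get W − 143 = $382.
Without Delta: best allocation of the remaining 3 bidders over all 4 slots is Kestrel→Slot 2 ($142), Ember→Slot 6 ($137), Onyx→Slot 7 ($116), total $395.
VCG payment = (others' best without Delta) − (others' welfare with Delta) = 395 − 382 = $13.

Delta pays $13.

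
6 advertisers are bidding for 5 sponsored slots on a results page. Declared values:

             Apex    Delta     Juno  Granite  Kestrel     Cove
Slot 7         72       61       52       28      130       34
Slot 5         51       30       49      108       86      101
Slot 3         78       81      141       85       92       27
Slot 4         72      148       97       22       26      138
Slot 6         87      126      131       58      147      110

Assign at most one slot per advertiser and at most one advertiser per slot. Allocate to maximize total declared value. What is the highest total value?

Optimal: Kestrel→Slot 7 ($130), Granite→Slot 5 ($108), Juno→Slot 3 ($141), Cove→Slot 4 ($138), Delta→Slot 6 ($126) — total 130+108+141+138+126 = $643.
Max-entry greedy (repeatedly take the single best remaining cell) gives $616, worse by 27.

Max total: $643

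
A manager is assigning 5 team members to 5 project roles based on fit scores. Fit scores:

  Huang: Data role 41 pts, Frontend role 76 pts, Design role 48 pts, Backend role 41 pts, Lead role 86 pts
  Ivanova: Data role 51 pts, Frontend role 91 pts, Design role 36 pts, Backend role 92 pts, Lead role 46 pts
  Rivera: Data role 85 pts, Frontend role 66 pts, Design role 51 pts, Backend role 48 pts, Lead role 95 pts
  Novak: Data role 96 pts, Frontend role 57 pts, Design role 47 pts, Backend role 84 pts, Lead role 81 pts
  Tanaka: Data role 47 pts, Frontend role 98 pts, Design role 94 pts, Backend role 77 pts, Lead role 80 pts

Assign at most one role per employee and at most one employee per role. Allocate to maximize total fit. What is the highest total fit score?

Max total: 453 pts

Optimal: Huang→Frontend role (76 pts), Ivanova→Backend role (92 pts), Rivera→Lead role (95 pts), Novak→Data role (96 pts), Tanaka→Design role (94 pts) — total 76+92+95+96+94 = 453 pts.
Max-entry greedy (repeatedly take the single best remaining cell) gives 429 pts, worse by 24.
Swapping Rivera↔Huang (Rivera→Frontend role 66 pts, Huang→Lead role 86 pts) loses 19.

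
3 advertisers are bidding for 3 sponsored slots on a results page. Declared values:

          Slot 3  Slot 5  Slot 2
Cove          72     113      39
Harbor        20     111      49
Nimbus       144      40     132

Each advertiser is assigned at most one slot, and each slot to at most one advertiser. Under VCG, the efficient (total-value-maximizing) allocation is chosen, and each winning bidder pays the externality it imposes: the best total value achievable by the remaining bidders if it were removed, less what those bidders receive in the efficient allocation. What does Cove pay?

Efficient allocation: Cove→Slot 3 ($72), Harbor→Slot 5 ($111), Nimbus→Slot 2 ($132); total welfare W = $315.
Cove receives Slot 3 at value $72, so the others get W − 72 = $243.
Without Cove: best allocation of the remaining 2 bidders over all 3 slots is Harbor→Slot 5 ($111), Nimbus→Slot 3 ($144), total $255.
VCG payment = (others' best without Cove) − (others' welfare with Cove) = 255 − 243 = $12.

Cove pays $12.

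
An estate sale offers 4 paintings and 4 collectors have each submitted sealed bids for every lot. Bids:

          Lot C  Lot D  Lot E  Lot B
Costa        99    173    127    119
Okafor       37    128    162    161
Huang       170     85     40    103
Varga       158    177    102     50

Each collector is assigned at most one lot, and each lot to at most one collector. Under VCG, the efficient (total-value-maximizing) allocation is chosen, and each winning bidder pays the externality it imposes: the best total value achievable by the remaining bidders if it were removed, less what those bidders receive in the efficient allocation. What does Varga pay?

Efficient allocation: Costa→Lot E ($127), Okafor→Lot B ($161), Huang→Lot C ($170), Varga→Lot D ($177); total welfare W = $635.
Varga receives Lot D at value $177, so the others get W − 177 = $458.
Without Varga: best allocation of the remaining 3 bidders over all 4 lots is Costa→Lot D ($173), Okafor→Lot E ($162), Huang→Lot C ($170), total $505.
VCG payment = (others' best without Varga) − (others' welfare with Varga) = 505 − 458 = $47.

Varga pays $47.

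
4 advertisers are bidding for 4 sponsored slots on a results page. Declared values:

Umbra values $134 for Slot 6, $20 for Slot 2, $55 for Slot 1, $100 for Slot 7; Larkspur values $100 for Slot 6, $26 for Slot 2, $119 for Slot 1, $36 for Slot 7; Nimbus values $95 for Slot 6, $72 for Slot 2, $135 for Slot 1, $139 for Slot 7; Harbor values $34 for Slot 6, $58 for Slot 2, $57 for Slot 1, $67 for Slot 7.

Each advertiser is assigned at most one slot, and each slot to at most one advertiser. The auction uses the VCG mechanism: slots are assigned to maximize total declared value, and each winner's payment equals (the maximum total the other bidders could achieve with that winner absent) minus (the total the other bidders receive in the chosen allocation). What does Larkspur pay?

Larkspur pays $5.

Efficient allocation: Umbra→Slot 6 ($134), Larkspur→Slot 1 ($119), Nimbus→Slot 7 ($139), Harbor→Slot 2 ($58); total welfare W = $450.
Larkspur receives Slot 1 at value $119, so the others get W − 119 = $331.
Without Larkspur: best allocation of the remaining 3 bidders over all 4 slots is Umbra→Slot 6 ($134), Nimbus→Slot 1 ($135), Harbor→Slot 7 ($67), total $336.
VCG payment = (others' best without Larkspur) − (others' welfare with Larkspur) = 336 − 331 = $5.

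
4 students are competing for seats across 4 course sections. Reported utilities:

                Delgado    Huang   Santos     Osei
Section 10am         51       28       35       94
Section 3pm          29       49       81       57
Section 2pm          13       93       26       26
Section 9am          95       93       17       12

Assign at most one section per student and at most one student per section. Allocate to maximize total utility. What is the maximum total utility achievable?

Max total: 363 points

Treat this as an assignment problem: match each student to one section.
Optimal: Delgado→Section 9am (95 points), Huang→Section 2pm (93 points), Santos→Section 3pm (81 points), Osei→Section 10am (94 points) — total 95+93+81+94 = 363 points.
Every other assignment is strictly worse.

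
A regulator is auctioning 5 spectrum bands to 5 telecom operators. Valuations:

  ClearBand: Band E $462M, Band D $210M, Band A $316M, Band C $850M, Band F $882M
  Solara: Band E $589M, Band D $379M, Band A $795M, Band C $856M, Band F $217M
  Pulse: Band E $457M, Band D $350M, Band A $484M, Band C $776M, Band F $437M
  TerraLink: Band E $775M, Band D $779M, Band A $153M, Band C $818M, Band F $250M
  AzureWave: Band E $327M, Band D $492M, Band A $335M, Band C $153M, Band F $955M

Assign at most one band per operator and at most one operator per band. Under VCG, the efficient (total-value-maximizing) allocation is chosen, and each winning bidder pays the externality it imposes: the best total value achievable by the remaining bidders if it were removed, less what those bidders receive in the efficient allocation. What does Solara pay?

Efficient allocation: ClearBand→Band C ($850M), Solara→Band A ($795M), Pulse→Band E ($457M), TerraLink→Band D ($779M), AzureWave→Band F ($955M); total welfare W = $3836M.
Solara receives Band A at value $795M, so the others get W − 795 = $3041M.
Without Solara: best allocation of the remaining 4 bidders over all 5 bands is ClearBand→Band C ($850M), Pulse→Band A ($484M), TerraLink→Band D ($779M), AzureWave→Band F ($955M), total $3068M.
VCG payment = (others' best without Solara) − (others' welfare with Solara) = 3068 − 3041 = $27M.

Solara pays $27M.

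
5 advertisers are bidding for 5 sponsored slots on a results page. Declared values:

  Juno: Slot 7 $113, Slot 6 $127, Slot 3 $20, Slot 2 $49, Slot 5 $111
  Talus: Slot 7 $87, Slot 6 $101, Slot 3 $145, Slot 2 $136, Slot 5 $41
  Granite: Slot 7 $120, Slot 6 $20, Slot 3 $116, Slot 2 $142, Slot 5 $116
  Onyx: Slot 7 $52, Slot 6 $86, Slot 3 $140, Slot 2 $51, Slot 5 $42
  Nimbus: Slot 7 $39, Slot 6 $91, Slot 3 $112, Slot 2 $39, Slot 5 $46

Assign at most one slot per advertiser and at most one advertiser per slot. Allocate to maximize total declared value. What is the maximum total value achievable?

Maximum total: $598

This is the linear assignment problem.
Optimal: Juno→Slot 5 ($111), Talus→Slot 2 ($136), Granite→Slot 7 ($120), Onyx→Slot 3 ($140), Nimbus→Slot 6 ($91) — total 111+136+120+140+91 = $598.
Column-greedy (each slot in turn goes to its best remaining advertiser) gives $489, worse by 109.
Next-best assignment: Juno→Slot 7, Talus→Slot 2, Granite→Slot 5, Onyx→Slot 3, Nimbus→Slot 6 = $596.
No other one-to-one assignment exceeds $598.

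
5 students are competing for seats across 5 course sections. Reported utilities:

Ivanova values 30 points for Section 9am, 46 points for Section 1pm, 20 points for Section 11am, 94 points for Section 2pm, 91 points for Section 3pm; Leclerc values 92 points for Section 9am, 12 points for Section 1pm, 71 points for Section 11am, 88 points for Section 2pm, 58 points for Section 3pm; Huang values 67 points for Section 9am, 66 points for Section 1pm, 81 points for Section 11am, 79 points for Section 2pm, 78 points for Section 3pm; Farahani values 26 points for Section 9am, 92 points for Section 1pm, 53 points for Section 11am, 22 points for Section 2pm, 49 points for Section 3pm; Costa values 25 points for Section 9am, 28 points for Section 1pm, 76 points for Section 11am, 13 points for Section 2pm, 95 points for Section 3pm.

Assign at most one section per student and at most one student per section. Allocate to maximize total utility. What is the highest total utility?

Optimal: Ivanova→Section 2pm (94 points), Leclerc→Section 9am (92 points), Huang→Section 11am (81 points), Farahani→Section 1pm (92 points), Costa→Section 3pm (95 points) — total 94+92+81+92+95 = 454 points.

Maximum total: 454 points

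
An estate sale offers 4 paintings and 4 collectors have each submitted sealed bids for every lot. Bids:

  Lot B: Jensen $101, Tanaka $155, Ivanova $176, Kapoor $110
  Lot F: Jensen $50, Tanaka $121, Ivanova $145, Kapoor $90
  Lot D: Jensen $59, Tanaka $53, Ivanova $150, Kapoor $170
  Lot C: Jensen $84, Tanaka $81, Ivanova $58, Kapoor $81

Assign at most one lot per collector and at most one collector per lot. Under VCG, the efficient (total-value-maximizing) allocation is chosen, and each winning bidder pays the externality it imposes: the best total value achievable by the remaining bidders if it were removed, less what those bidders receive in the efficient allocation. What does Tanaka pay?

Efficient allocation: Jensen→Lot C ($84), Tanaka→Lot B ($155), Ivanova→Lot F ($145), Kapoor→Lot D ($170); total welfare W = $554.
Tanaka receives Lot B at value $155, so the others get W − 155 = $399.
Without Tanaka: best allocation of the remaining 3 bidders over all 4 lots is Jensen→Lot C ($84), Ivanova→Lot B ($176), Kapoor→Lot D ($170), total $430.
VCG payment = (others' best without Tanaka) − (others' welfare with Tanaka) = 430 − 399 = $31.

Tanaka pays $31.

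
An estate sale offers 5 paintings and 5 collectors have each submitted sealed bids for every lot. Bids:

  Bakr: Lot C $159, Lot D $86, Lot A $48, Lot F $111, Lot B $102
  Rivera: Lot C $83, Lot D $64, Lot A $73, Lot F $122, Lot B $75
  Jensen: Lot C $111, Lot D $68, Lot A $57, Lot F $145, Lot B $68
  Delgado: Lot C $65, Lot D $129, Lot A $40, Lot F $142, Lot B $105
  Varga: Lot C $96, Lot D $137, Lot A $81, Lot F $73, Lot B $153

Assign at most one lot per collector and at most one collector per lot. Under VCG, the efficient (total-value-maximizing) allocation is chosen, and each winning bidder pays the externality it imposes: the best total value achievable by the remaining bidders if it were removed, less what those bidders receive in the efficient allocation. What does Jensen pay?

Efficient allocation: Bakr→Lot C ($159), Rivera→Lot A ($73), Jensen→Lot F ($145), Delgado→Lot D ($129), Varga→Lot B ($153); total welfare W = $659.
Jensen receives Lot F at value $145, so the others get W − 145 = $514.
Without Jensen: best allocation of the remaining 4 bidders over all 5 lots is Bakr→Lot C ($159), Rivera→Lot F ($122), Delgado→Lot D ($129), Varga→Lot B ($153), total $563.
VCG payment = (others' best without Jensen) − (others' welfare with Jensen) = 563 − 514 = $49.

Jensen pays $49.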